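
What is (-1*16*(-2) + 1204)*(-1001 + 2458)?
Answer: 1800852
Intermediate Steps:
(-1*16*(-2) + 1204)*(-1001 + 2458) = (-16*(-2) + 1204)*1457 = (32 + 1204)*1457 = 1236*1457 = 1800852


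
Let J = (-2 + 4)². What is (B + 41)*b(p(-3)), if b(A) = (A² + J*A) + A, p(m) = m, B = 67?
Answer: -648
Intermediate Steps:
J = 4 (J = 2² = 4)
b(A) = A² + 5*A (b(A) = (A² + 4*A) + A = A² + 5*A)
(B + 41)*b(p(-3)) = (67 + 41)*(-3*(5 - 3)) = 108*(-3*2) = 108*(-6) = -648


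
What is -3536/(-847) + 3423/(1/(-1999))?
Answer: -5795659183/847 ≈ -6.8426e+6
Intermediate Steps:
-3536/(-847) + 3423/(1/(-1999)) = -3536*(-1/847) + 3423/(-1/1999) = 3536/847 + 3423*(-1999) = 3536/847 - 6842577 = -5795659183/847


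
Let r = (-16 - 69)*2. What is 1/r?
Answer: -1/170 ≈ -0.0058824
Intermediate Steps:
r = -170 (r = -85*2 = -170)
1/r = 1/(-170) = -1/170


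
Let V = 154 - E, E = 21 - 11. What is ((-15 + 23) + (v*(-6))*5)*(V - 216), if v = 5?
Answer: 10224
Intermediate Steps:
E = 10
V = 144 (V = 154 - 1*10 = 154 - 10 = 144)
((-15 + 23) + (v*(-6))*5)*(V - 216) = ((-15 + 23) + (5*(-6))*5)*(144 - 216) = (8 - 30*5)*(-72) = (8 - 150)*(-72) = -142*(-72) = 10224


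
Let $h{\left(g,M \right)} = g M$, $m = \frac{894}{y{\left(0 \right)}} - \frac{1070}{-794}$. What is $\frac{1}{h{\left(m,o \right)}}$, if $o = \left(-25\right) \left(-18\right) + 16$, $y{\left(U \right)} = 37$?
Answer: $\frac{14689}{174616258} \approx 8.4122 \cdot 10^{-5}$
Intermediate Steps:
$o = 466$ ($o = 450 + 16 = 466$)
$m = \frac{374713}{14689}$ ($m = \frac{894}{37} - \frac{1070}{-794} = 894 \cdot \frac{1}{37} - - \frac{535}{397} = \frac{894}{37} + \frac{535}{397} = \frac{374713}{14689} \approx 25.51$)
$h{\left(g,M \right)} = M g$
$\frac{1}{h{\left(m,o \right)}} = \frac{1}{466 \cdot \frac{374713}{14689}} = \frac{1}{\frac{174616258}{14689}} = \frac{14689}{174616258}$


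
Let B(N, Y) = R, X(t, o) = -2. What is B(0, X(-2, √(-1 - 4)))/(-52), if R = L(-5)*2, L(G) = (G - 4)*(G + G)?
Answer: -45/13 ≈ -3.4615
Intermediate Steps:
L(G) = 2*G*(-4 + G) (L(G) = (-4 + G)*(2*G) = 2*G*(-4 + G))
R = 180 (R = (2*(-5)*(-4 - 5))*2 = (2*(-5)*(-9))*2 = 90*2 = 180)
B(N, Y) = 180
B(0, X(-2, √(-1 - 4)))/(-52) = 180/(-52) = 180*(-1/52) = -45/13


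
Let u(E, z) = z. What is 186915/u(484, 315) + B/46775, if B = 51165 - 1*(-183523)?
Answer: 587791723/982275 ≈ 598.40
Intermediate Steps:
B = 234688 (B = 51165 + 183523 = 234688)
186915/u(484, 315) + B/46775 = 186915/315 + 234688/46775 = 186915*(1/315) + 234688*(1/46775) = 12461/21 + 234688/46775 = 587791723/982275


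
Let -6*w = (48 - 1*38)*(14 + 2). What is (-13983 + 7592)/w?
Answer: 19173/80 ≈ 239.66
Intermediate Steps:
w = -80/3 (w = -(48 - 1*38)*(14 + 2)/6 = -(48 - 38)*16/6 = -5*16/3 = -⅙*160 = -80/3 ≈ -26.667)
(-13983 + 7592)/w = (-13983 + 7592)/(-80/3) = -6391*(-3/80) = 19173/80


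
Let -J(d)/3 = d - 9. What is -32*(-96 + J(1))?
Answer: 2304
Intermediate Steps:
J(d) = 27 - 3*d (J(d) = -3*(d - 9) = -3*(-9 + d) = 27 - 3*d)
-32*(-96 + J(1)) = -32*(-96 + (27 - 3*1)) = -32*(-96 + (27 - 3)) = -32*(-96 + 24) = -32*(-72) = 2304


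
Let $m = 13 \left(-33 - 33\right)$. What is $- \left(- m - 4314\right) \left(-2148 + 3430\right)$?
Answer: $4430592$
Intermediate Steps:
$m = -858$ ($m = 13 \left(-66\right) = -858$)
$- \left(- m - 4314\right) \left(-2148 + 3430\right) = - \left(\left(-1\right) \left(-858\right) - 4314\right) \left(-2148 + 3430\right) = - \left(858 - 4314\right) 1282 = - \left(-3456\right) 1282 = \left(-1\right) \left(-4430592\right) = 4430592$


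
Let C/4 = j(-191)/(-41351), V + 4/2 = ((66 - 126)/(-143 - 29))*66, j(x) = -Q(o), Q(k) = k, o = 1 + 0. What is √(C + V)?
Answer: 2*√16616935201317/1778093 ≈ 4.5851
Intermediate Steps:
o = 1
j(x) = -1 (j(x) = -1*1 = -1)
V = 904/43 (V = -2 + ((66 - 126)/(-143 - 29))*66 = -2 - 60/(-172)*66 = -2 - 60*(-1/172)*66 = -2 + (15/43)*66 = -2 + 990/43 = 904/43 ≈ 21.023)
C = 4/41351 (C = 4*(-1/(-41351)) = 4*(-1*(-1/41351)) = 4*(1/41351) = 4/41351 ≈ 9.6733e-5)
√(C + V) = √(4/41351 + 904/43) = √(37381476/1778093) = 2*√16616935201317/1778093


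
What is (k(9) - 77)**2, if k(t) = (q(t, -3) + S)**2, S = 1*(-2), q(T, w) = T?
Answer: 784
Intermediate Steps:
S = -2
k(t) = (-2 + t)**2 (k(t) = (t - 2)**2 = (-2 + t)**2)
(k(9) - 77)**2 = ((-2 + 9)**2 - 77)**2 = (7**2 - 77)**2 = (49 - 77)**2 = (-28)**2 = 784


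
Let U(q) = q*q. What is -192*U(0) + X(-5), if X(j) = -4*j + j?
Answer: 15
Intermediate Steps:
X(j) = -3*j
U(q) = q²
-192*U(0) + X(-5) = -192*0² - 3*(-5) = -192*0 + 15 = -24*0 + 15 = 0 + 15 = 15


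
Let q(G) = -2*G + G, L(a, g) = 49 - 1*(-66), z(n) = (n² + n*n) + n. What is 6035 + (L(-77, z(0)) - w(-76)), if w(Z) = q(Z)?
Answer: 6074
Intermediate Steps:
z(n) = n + 2*n² (z(n) = (n² + n²) + n = 2*n² + n = n + 2*n²)
L(a, g) = 115 (L(a, g) = 49 + 66 = 115)
q(G) = -G
w(Z) = -Z
6035 + (L(-77, z(0)) - w(-76)) = 6035 + (115 - (-1)*(-76)) = 6035 + (115 - 1*76) = 6035 + (115 - 76) = 6035 + 39 = 6074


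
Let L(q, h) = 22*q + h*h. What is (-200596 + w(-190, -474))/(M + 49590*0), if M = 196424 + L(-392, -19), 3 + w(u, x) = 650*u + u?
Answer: -324289/188161 ≈ -1.7235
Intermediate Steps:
L(q, h) = h² + 22*q (L(q, h) = 22*q + h² = h² + 22*q)
w(u, x) = -3 + 651*u (w(u, x) = -3 + (650*u + u) = -3 + 651*u)
M = 188161 (M = 196424 + ((-19)² + 22*(-392)) = 196424 + (361 - 8624) = 196424 - 8263 = 188161)
(-200596 + w(-190, -474))/(M + 49590*0) = (-200596 + (-3 + 651*(-190)))/(188161 + 49590*0) = (-200596 + (-3 - 123690))/(188161 + 0) = (-200596 - 123693)/188161 = -324289*1/188161 = -324289/188161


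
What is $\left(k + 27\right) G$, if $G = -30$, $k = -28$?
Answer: $30$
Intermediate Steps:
$\left(k + 27\right) G = \left(-28 + 27\right) \left(-30\right) = \left(-1\right) \left(-30\right) = 30$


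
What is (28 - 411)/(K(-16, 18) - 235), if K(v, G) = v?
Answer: 383/251 ≈ 1.5259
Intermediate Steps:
(28 - 411)/(K(-16, 18) - 235) = (28 - 411)/(-16 - 235) = -383/(-251) = -383*(-1/251) = 383/251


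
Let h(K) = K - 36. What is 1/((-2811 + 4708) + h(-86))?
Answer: 1/1775 ≈ 0.00056338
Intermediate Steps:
h(K) = -36 + K
1/((-2811 + 4708) + h(-86)) = 1/((-2811 + 4708) + (-36 - 86)) = 1/(1897 - 122) = 1/1775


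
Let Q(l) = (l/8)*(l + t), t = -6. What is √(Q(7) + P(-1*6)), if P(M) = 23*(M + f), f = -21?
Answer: 11*I*√82/4 ≈ 24.902*I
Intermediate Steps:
Q(l) = l*(-6 + l)/8 (Q(l) = (l/8)*(l - 6) = (l*(⅛))*(-6 + l) = (l/8)*(-6 + l) = l*(-6 + l)/8)
P(M) = -483 + 23*M (P(M) = 23*(M - 21) = 23*(-21 + M) = -483 + 23*M)
√(Q(7) + P(-1*6)) = √((⅛)*7*(-6 + 7) + (-483 + 23*(-1*6))) = √((⅛)*7*1 + (-483 + 23*(-6))) = √(7/8 + (-483 - 138)) = √(7/8 - 621) = √(-4961/8) = 11*I*√82/4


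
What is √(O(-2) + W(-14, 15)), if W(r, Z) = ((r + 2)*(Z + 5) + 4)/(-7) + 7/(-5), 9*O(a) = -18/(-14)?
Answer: 4*√2485/35 ≈ 5.6971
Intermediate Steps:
O(a) = ⅐ (O(a) = (-18/(-14))/9 = (-18*(-1/14))/9 = (⅑)*(9/7) = ⅐)
W(r, Z) = -69/35 - (2 + r)*(5 + Z)/7 (W(r, Z) = ((2 + r)*(5 + Z) + 4)*(-⅐) + 7*(-⅕) = (4 + (2 + r)*(5 + Z))*(-⅐) - 7/5 = (-4/7 - (2 + r)*(5 + Z)/7) - 7/5 = -69/35 - (2 + r)*(5 + Z)/7)
√(O(-2) + W(-14, 15)) = √(⅐ + (-17/5 - 5/7*(-14) - 2/7*15 - ⅐*15*(-14))) = √(⅐ + (-17/5 + 10 - 30/7 + 30)) = √(⅐ + 1131/35) = √(1136/35) = 4*√2485/35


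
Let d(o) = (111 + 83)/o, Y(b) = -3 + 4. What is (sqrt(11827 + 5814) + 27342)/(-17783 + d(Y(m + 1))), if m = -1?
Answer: -9114/5863 - sqrt(17641)/17589 ≈ -1.5620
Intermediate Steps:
Y(b) = 1
d(o) = 194/o
(sqrt(11827 + 5814) + 27342)/(-17783 + d(Y(m + 1))) = (sqrt(11827 + 5814) + 27342)/(-17783 + 194/1) = (sqrt(17641) + 27342)/(-17783 + 194*1) = (27342 + sqrt(17641))/(-17783 + 194) = (27342 + sqrt(17641))/(-17589) = (27342 + sqrt(17641))*(-1/17589) = -9114/5863 - sqrt(17641)/17589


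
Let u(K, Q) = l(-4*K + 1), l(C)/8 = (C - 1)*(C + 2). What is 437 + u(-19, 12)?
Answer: 48469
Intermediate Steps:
l(C) = 8*(-1 + C)*(2 + C) (l(C) = 8*((C - 1)*(C + 2)) = 8*((-1 + C)*(2 + C)) = 8*(-1 + C)*(2 + C))
u(K, Q) = -8 - 32*K + 8*(1 - 4*K)² (u(K, Q) = -16 + 8*(-4*K + 1) + 8*(-4*K + 1)² = -16 + 8*(1 - 4*K) + 8*(1 - 4*K)² = -16 + (8 - 32*K) + 8*(1 - 4*K)² = -8 - 32*K + 8*(1 - 4*K)²)
437 + u(-19, 12) = 437 + 32*(-19)*(-3 + 4*(-19)) = 437 + 32*(-19)*(-3 - 76) = 437 + 32*(-19)*(-79) = 437 + 48032 = 48469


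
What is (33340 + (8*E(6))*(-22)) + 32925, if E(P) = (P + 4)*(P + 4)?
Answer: 48665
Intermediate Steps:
E(P) = (4 + P)**2 (E(P) = (4 + P)*(4 + P) = (4 + P)**2)
(33340 + (8*E(6))*(-22)) + 32925 = (33340 + (8*(4 + 6)**2)*(-22)) + 32925 = (33340 + (8*10**2)*(-22)) + 32925 = (33340 + (8*100)*(-22)) + 32925 = (33340 + 800*(-22)) + 32925 = (33340 - 17600) + 32925 = 15740 + 32925 = 48665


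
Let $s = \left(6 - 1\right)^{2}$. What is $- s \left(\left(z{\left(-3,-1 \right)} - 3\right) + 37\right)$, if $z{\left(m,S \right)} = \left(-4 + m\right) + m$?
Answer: $-600$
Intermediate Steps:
$z{\left(m,S \right)} = -4 + 2 m$
$s = 25$ ($s = 5^{2} = 25$)
$- s \left(\left(z{\left(-3,-1 \right)} - 3\right) + 37\right) = - 25 \left(\left(\left(-4 + 2 \left(-3\right)\right) - 3\right) + 37\right) = - 25 \left(\left(\left(-4 - 6\right) - 3\right) + 37\right) = - 25 \left(\left(-10 - 3\right) + 37\right) = - 25 \left(-13 + 37\right) = - 25 \cdot 24 = \left(-1\right) 600 = -600$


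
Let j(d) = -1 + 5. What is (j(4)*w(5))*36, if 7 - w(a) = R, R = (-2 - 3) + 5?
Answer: 1008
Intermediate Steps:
R = 0 (R = -5 + 5 = 0)
j(d) = 4
w(a) = 7 (w(a) = 7 - 1*0 = 7 + 0 = 7)
(j(4)*w(5))*36 = (4*7)*36 = 28*36 = 1008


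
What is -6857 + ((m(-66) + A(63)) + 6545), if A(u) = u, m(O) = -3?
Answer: -252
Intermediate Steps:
-6857 + ((m(-66) + A(63)) + 6545) = -6857 + ((-3 + 63) + 6545) = -6857 + (60 + 6545) = -6857 + 6605 = -252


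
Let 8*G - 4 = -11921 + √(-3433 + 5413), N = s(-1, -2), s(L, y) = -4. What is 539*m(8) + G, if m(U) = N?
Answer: -29165/8 + 3*√55/4 ≈ -3640.1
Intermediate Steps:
N = -4
m(U) = -4
G = -11917/8 + 3*√55/4 (G = ½ + (-11921 + √(-3433 + 5413))/8 = ½ + (-11921 + √1980)/8 = ½ + (-11921 + 6*√55)/8 = ½ + (-11921/8 + 3*√55/4) = -11917/8 + 3*√55/4 ≈ -1484.1)
539*m(8) + G = 539*(-4) + (-11917/8 + 3*√55/4) = -2156 + (-11917/8 + 3*√55/4) = -29165/8 + 3*√55/4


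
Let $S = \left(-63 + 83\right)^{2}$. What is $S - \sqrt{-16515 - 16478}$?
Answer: $400 - i \sqrt{32993} \approx 400.0 - 181.64 i$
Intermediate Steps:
$S = 400$ ($S = 20^{2} = 400$)
$S - \sqrt{-16515 - 16478} = 400 - \sqrt{-16515 - 16478} = 400 - \sqrt{-32993} = 400 - i \sqrt{32993}$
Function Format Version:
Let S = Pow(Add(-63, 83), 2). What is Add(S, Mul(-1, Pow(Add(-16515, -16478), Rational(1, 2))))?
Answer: Add(400, Mul(-1, I, Pow(32993, Rational(1, 2)))) ≈ Add(400.00, Mul(-181.64, I))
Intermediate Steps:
S = 400 (S = Pow(20, 2) = 400)
Add(S, Mul(-1, Pow(Add(-16515, -16478), Rational(1, 2)))) = Add(400, Mul(-1, Pow(Add(-16515, -16478), Rational(1, 2)))) = Add(400, Mul(-1, Pow(-32993, Rational(1, 2)))) = Add(400, Mul(-1, Mul(I, Pow(32993, Rational(1, 2))))) = Add(400, Mul(-1, I, Pow(32993, Rational(1, 2))))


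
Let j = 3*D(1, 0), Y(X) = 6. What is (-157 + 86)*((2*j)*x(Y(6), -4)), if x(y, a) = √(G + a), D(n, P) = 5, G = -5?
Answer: -6390*I ≈ -6390.0*I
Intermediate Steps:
j = 15 (j = 3*5 = 15)
x(y, a) = √(-5 + a)
(-157 + 86)*((2*j)*x(Y(6), -4)) = (-157 + 86)*((2*15)*√(-5 - 4)) = -2130*√(-9) = -2130*3*I = -6390*I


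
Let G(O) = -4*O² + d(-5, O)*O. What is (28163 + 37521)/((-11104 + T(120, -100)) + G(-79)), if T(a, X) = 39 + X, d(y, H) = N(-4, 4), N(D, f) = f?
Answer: -65684/36445 ≈ -1.8023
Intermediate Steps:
d(y, H) = 4
G(O) = -4*O² + 4*O
(28163 + 37521)/((-11104 + T(120, -100)) + G(-79)) = (28163 + 37521)/((-11104 + (39 - 100)) + 4*(-79)*(1 - 1*(-79))) = 65684/((-11104 - 61) + 4*(-79)*(1 + 79)) = 65684/(-11165 + 4*(-79)*80) = 65684/(-11165 - 25280) = 65684/(-36445) = 65684*(-1/36445) = -65684/36445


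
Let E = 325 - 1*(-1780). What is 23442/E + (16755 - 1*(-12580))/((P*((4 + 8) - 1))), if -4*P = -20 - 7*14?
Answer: 138714208/1366145 ≈ 101.54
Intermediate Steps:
E = 2105 (E = 325 + 1780 = 2105)
P = 59/2 (P = -(-20 - 7*14)/4 = -(-20 - 98)/4 = -1/4*(-118) = 59/2 ≈ 29.500)
23442/E + (16755 - 1*(-12580))/((P*((4 + 8) - 1))) = 23442/2105 + (16755 - 1*(-12580))/((59*((4 + 8) - 1)/2)) = 23442*(1/2105) + (16755 + 12580)/((59*(12 - 1)/2)) = 23442/2105 + 29335/(((59/2)*11)) = 23442/2105 + 29335/(649/2) = 23442/2105 + 29335*(2/649) = 23442/2105 + 58670/649 = 138714208/1366145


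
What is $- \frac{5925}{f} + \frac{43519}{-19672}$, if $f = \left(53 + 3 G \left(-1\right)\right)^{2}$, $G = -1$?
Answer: $- \frac{31629023}{7711424} \approx -4.1016$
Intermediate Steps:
$f = 3136$ ($f = \left(53 + 3 \left(-1\right) \left(-1\right)\right)^{2} = \left(53 - -3\right)^{2} = \left(53 + 3\right)^{2} = 56^{2} = 3136$)
$- \frac{5925}{f} + \frac{43519}{-19672} = - \frac{5925}{3136} + \frac{43519}{-19672} = \left(-5925\right) \frac{1}{3136} + 43519 \left(- \frac{1}{19672}\right) = - \frac{5925}{3136} - \frac{43519}{19672} = - \frac{31629023}{7711424}$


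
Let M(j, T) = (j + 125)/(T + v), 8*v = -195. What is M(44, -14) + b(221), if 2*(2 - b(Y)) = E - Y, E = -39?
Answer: 39172/307 ≈ 127.60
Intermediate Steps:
v = -195/8 (v = (1/8)*(-195) = -195/8 ≈ -24.375)
b(Y) = 43/2 + Y/2 (b(Y) = 2 - (-39 - Y)/2 = 2 + (39/2 + Y/2) = 43/2 + Y/2)
M(j, T) = (125 + j)/(-195/8 + T) (M(j, T) = (j + 125)/(T - 195/8) = (125 + j)/(-195/8 + T))
M(44, -14) + b(221) = 8*(125 + 44)/(-195 + 8*(-14)) + (43/2 + (1/2)*221) = 8*169/(-195 - 112) + (43/2 + 221/2) = 8*169/(-307) + 132 = 8*(-1/307)*169 + 132 = -1352/307 + 132 = 39172/307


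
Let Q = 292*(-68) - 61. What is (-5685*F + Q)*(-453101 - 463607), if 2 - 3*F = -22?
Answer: 59949953076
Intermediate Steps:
F = 8 (F = 2/3 - 1/3*(-22) = 2/3 + 22/3 = 8)
Q = -19917 (Q = -19856 - 61 = -19917)
(-5685*F + Q)*(-453101 - 463607) = (-5685*8 - 19917)*(-453101 - 463607) = (-45480 - 19917)*(-916708) = -65397*(-916708) = 59949953076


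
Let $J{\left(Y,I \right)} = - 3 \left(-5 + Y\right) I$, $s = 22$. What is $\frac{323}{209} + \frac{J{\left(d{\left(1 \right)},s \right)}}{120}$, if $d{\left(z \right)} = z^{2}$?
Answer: $\frac{206}{55} \approx 3.7455$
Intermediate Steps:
$J{\left(Y,I \right)} = I \left(15 - 3 Y\right)$ ($J{\left(Y,I \right)} = \left(15 - 3 Y\right) I = I \left(15 - 3 Y\right)$)
$\frac{323}{209} + \frac{J{\left(d{\left(1 \right)},s \right)}}{120} = \frac{323}{209} + \frac{3 \cdot 22 \left(5 - 1^{2}\right)}{120} = 323 \cdot \frac{1}{209} + 3 \cdot 22 \left(5 - 1\right) \frac{1}{120} = \frac{17}{11} + 3 \cdot 22 \left(5 - 1\right) \frac{1}{120} = \frac{17}{11} + 3 \cdot 22 \cdot 4 \cdot \frac{1}{120} = \frac{17}{11} + 264 \cdot \frac{1}{120} = \frac{17}{11} + \frac{11}{5} = \frac{206}{55}$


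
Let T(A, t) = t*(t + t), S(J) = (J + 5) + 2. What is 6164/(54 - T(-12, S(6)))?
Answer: -1541/71 ≈ -21.704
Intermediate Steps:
S(J) = 7 + J (S(J) = (5 + J) + 2 = 7 + J)
T(A, t) = 2*t**2 (T(A, t) = t*(2*t) = 2*t**2)
6164/(54 - T(-12, S(6))) = 6164/(54 - 2*(7 + 6)**2) = 6164/(54 - 2*13**2) = 6164/(54 - 2*169) = 6164/(54 - 1*338) = 6164/(54 - 338) = 6164/(-284) = 6164*(-1/284) = -1541/71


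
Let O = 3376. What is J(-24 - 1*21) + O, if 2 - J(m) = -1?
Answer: 3379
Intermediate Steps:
J(m) = 3 (J(m) = 2 - 1*(-1) = 2 + 1 = 3)
J(-24 - 1*21) + O = 3 + 3376 = 3379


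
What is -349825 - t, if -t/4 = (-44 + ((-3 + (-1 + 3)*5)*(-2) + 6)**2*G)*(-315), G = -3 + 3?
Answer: -294385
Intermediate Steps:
G = 0
t = -55440 (t = -4*(-44 + ((-3 + (-1 + 3)*5)*(-2) + 6)**2*0)*(-315) = -4*(-44 + ((-3 + 2*5)*(-2) + 6)**2*0)*(-315) = -4*(-44 + ((-3 + 10)*(-2) + 6)**2*0)*(-315) = -4*(-44 + (7*(-2) + 6)**2*0)*(-315) = -4*(-44 + (-14 + 6)**2*0)*(-315) = -4*(-44 + (-8)**2*0)*(-315) = -4*(-44 + 64*0)*(-315) = -4*(-44 + 0)*(-315) = -(-176)*(-315) = -4*13860 = -55440)
-349825 - t = -349825 - 1*(-55440) = -349825 + 55440 = -294385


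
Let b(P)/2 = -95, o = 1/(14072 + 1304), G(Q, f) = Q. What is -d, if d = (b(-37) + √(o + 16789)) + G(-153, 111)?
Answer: 343 - √258147665/124 ≈ 213.43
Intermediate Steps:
o = 1/15376 ≈ 6.5036e-5
b(P) = -190 (b(P) = 2*(-95) = -190)
d = -343 + √258147665/124 (d = (-190 + √(1/15376 + 16789)) - 153 = (-190 + √(258147665/15376)) - 153 = (-190 + √258147665/124) - 153 = -343 + √258147665/124 ≈ -213.43)
-d = -(-343 + √258147665/124) = 343 - √258147665/124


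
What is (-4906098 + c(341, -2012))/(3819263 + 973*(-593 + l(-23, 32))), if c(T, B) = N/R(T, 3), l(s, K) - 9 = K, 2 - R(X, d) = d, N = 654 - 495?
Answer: -4906257/3282167 ≈ -1.4948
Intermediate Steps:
N = 159
R(X, d) = 2 - d
l(s, K) = 9 + K
c(T, B) = -159 (c(T, B) = 159/(2 - 1*3) = 159/(2 - 3) = 159/(-1) = 159*(-1) = -159)
(-4906098 + c(341, -2012))/(3819263 + 973*(-593 + l(-23, 32))) = (-4906098 - 159)/(3819263 + 973*(-593 + (9 + 32))) = -4906257/(3819263 + 973*(-593 + 41)) = -4906257/(3819263 + 973*(-552)) = -4906257/(3819263 - 537096) = -4906257/3282167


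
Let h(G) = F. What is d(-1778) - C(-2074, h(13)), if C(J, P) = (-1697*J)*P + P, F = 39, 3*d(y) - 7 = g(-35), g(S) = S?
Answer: -411790771/3 ≈ -1.3726e+8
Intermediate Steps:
d(y) = -28/3 (d(y) = 7/3 + (⅓)*(-35) = 7/3 - 35/3 = -28/3)
h(G) = 39
C(J, P) = P - 1697*J*P (C(J, P) = -1697*J*P + P = P - 1697*J*P)
d(-1778) - C(-2074, h(13)) = -28/3 - 39*(1 - 1697*(-2074)) = -28/3 - 39*(1 + 3519578) = -28/3 - 39*3519579 = -28/3 - 1*137263581 = -28/3 - 137263581 = -411790771/3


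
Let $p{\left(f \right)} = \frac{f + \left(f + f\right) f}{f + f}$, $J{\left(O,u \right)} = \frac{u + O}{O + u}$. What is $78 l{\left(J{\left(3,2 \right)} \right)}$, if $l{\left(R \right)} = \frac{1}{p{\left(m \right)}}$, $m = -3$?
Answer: $- \frac{156}{5} \approx -31.2$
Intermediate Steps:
$J{\left(O,u \right)} = 1$ ($J{\left(O,u \right)} = \frac{O + u}{O + u} = 1$)
$p{\left(f \right)} = \frac{f + 2 f^{2}}{2 f}$ ($p{\left(f \right)} = \frac{f + 2 f f}{2 f} = \left(f + 2 f^{2}\right) \frac{1}{2 f} = \frac{f + 2 f^{2}}{2 f}$)
$l{\left(R \right)} = - \frac{2}{5}$ ($l{\left(R \right)} = \frac{1}{\frac{1}{2} - 3} = \frac{1}{- \frac{5}{2}} = - \frac{2}{5}$)
$78 l{\left(J{\left(3,2 \right)} \right)} = 78 \left(- \frac{2}{5}\right) = - \frac{156}{5}$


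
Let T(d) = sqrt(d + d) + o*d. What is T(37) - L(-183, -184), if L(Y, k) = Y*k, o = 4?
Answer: -33524 + sqrt(74) ≈ -33515.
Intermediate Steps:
T(d) = 4*d + sqrt(2)*sqrt(d) (T(d) = sqrt(d + d) + 4*d = sqrt(2*d) + 4*d = sqrt(2)*sqrt(d) + 4*d = 4*d + sqrt(2)*sqrt(d))
T(37) - L(-183, -184) = (4*37 + sqrt(2)*sqrt(37)) - (-183)*(-184) = (148 + sqrt(74)) - 1*33672 = (148 + sqrt(74)) - 33672 = -33524 + sqrt(74)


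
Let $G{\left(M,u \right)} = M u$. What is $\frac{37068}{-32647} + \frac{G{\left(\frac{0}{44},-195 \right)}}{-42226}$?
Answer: $- \frac{37068}{32647} \approx -1.1354$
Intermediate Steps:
$\frac{37068}{-32647} + \frac{G{\left(\frac{0}{44},-195 \right)}}{-42226} = \frac{37068}{-32647} + \frac{\frac{0}{44} \left(-195\right)}{-42226} = 37068 \left(- \frac{1}{32647}\right) + 0 \cdot \frac{1}{44} \left(-195\right) \left(- \frac{1}{42226}\right) = - \frac{37068}{32647} + 0 \left(-195\right) \left(- \frac{1}{42226}\right) = - \frac{37068}{32647} + 0 \left(- \frac{1}{42226}\right) = - \frac{37068}{32647} + 0 = - \frac{37068}{32647}$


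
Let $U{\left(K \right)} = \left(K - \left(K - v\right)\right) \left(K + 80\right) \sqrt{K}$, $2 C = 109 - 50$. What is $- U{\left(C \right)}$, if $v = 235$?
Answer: $- \frac{51465 \sqrt{118}}{4} \approx -1.3976 \cdot 10^{5}$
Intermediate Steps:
$C = \frac{59}{2}$ ($C = \frac{109 - 50}{2} = \frac{1}{2} \cdot 59 = \frac{59}{2} \approx 29.5$)
$U{\left(K \right)} = \sqrt{K} \left(18800 + 235 K\right)$ ($U{\left(K \right)} = \left(K - \left(-235 + K\right)\right) \left(K + 80\right) \sqrt{K} = 235 \left(80 + K\right) \sqrt{K} = \left(18800 + 235 K\right) \sqrt{K} = \sqrt{K} \left(18800 + 235 K\right)$)
$- U{\left(C \right)} = - 235 \sqrt{\frac{59}{2}} \left(80 + \frac{59}{2}\right) = - \frac{235 \frac{\sqrt{118}}{2} \cdot 219}{2} = - \frac{51465 \sqrt{118}}{4}$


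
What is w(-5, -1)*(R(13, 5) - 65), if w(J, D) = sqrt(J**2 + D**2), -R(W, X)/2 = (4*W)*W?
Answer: -1417*sqrt(26) ≈ -7225.3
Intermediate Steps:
R(W, X) = -8*W**2 (R(W, X) = -2*4*W*W = -8*W**2)
w(J, D) = sqrt(D**2 + J**2)
w(-5, -1)*(R(13, 5) - 65) = sqrt((-1)**2 + (-5)**2)*(-8*13**2 - 65) = sqrt(1 + 25)*(-8*169 - 65) = sqrt(26)*(-1352 - 65) = sqrt(26)*(-1417) = -1417*sqrt(26)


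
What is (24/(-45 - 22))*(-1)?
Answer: 24/67 ≈ 0.35821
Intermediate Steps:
(24/(-45 - 22))*(-1) = (24/(-67))*(-1) = (24*(-1/67))*(-1) = -24/67*(-1) = 24/67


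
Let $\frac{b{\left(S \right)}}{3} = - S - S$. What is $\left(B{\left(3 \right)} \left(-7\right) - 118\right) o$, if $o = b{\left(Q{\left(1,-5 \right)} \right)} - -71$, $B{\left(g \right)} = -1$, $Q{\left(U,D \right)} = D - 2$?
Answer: $-12543$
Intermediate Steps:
$Q{\left(U,D \right)} = -2 + D$
$b{\left(S \right)} = - 6 S$ ($b{\left(S \right)} = 3 \left(- S - S\right) = 3 \left(- 2 S\right) = - 6 S$)
$o = 113$ ($o = - 6 \left(-2 - 5\right) - -71 = \left(-6\right) \left(-7\right) + 71 = 42 + 71 = 113$)
$\left(B{\left(3 \right)} \left(-7\right) - 118\right) o = \left(\left(-1\right) \left(-7\right) - 118\right) 113 = \left(7 - 118\right) 113 = \left(-111\right) 113 = -12543$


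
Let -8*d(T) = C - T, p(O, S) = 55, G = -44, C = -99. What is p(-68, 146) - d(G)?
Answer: 385/8 ≈ 48.125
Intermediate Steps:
d(T) = 99/8 + T/8 (d(T) = -(-99 - T)/8 = 99/8 + T/8)
p(-68, 146) - d(G) = 55 - (99/8 + (1/8)*(-44)) = 55 - (99/8 - 11/2) = 55 - 1*55/8 = 55 - 55/8 = 385/8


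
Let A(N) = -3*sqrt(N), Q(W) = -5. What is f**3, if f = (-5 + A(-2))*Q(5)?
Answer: -18125 + 21375*I*sqrt(2) ≈ -18125.0 + 30229.0*I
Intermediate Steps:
f = 25 + 15*I*sqrt(2) (f = (-5 - 3*I*sqrt(2))*(-5) = 25 + 15*I*sqrt(2) ≈ 25.0 + 21.213*I)
f**3 = (25 + 15*I*sqrt(2))**3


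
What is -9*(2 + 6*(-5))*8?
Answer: 2016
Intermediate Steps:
-9*(2 + 6*(-5))*8 = -9*(2 - 30)*8 = -9*(-28)*8 = 252*8 = 2016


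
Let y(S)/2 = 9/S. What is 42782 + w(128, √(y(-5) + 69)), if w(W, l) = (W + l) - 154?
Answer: 42756 + √1635/5 ≈ 42764.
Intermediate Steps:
y(S) = 18/S (y(S) = 2*(9/S) = 18/S)
w(W, l) = -154 + W + l
42782 + w(128, √(y(-5) + 69)) = 42782 + (-154 + 128 + √(18/(-5) + 69)) = 42782 + (-154 + 128 + √(18*(-⅕) + 69)) = 42782 + (-154 + 128 + √(-18/5 + 69)) = 42782 + (-154 + 128 + √(327/5)) = 42782 + (-154 + 128 + √1635/5) = 42782 + (-26 + √1635/5) = 42756 + √1635/5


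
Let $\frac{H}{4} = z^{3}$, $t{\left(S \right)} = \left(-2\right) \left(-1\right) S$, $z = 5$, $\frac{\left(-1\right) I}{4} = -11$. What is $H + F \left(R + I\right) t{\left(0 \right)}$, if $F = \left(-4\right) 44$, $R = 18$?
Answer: $500$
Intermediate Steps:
$I = 44$ ($I = \left(-4\right) \left(-11\right) = 44$)
$t{\left(S \right)} = 2 S$
$F = -176$
$H = 500$ ($H = 4 \cdot 5^{3} = 4 \cdot 125 = 500$)
$H + F \left(R + I\right) t{\left(0 \right)} = 500 - 176 \left(18 + 44\right) 2 \cdot 0 = 500 - 176 \cdot 62 \cdot 0 = 500 - 0 = 500 + 0 = 500$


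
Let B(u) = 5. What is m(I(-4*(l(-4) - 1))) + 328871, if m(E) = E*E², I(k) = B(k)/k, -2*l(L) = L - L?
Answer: 21047869/64 ≈ 3.2887e+5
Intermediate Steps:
l(L) = 0 (l(L) = -(L - L)/2 = -½*0 = 0)
I(k) = 5/k
m(E) = E³
m(I(-4*(l(-4) - 1))) + 328871 = (5/((-4*(0 - 1))))³ + 328871 = (5/((-4*(-1))))³ + 328871 = (5/4)³ + 328871 = 125/64 + 328871 = 21047869/64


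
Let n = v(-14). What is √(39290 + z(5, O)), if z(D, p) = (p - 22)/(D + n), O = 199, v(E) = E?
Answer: √353433/3 ≈ 198.17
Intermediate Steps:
n = -14
z(D, p) = (-22 + p)/(-14 + D) (z(D, p) = (p - 22)/(D - 14) = (-22 + p)/(-14 + D))
√(39290 + z(5, O)) = √(39290 + (-22 + 199)/(-14 + 5)) = √(39290 + 177/(-9)) = √(39290 - ⅑*177) = √(39290 - 59/3) = √(117811/3) = √353433/3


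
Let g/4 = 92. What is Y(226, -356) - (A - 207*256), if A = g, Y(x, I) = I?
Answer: 52268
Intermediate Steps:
g = 368 (g = 4*92 = 368)
A = 368
Y(226, -356) - (A - 207*256) = -356 - (368 - 207*256) = -356 - (368 - 52992) = -356 - 1*(-52624) = -356 + 52624 = 52268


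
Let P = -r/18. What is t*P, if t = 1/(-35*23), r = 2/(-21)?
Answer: -1/152145 ≈ -6.5727e-6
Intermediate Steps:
r = -2/21 (r = 2*(-1/21) = -2/21 ≈ -0.095238)
P = 1/189 (P = -(-2)/(21*18) = -1*(-1/189) = 1/189 ≈ 0.0052910)
t = -1/805 (t = 1/(-805) = -1/805 ≈ -0.0012422)
t*P = -1/805*1/189 = -1/152145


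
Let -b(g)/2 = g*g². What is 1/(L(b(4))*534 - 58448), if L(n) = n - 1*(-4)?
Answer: -1/124664 ≈ -8.0216e-6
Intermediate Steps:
b(g) = -2*g³ (b(g) = -2*g*g² = -2*g³)
L(n) = 4 + n (L(n) = n + 4 = 4 + n)
1/(L(b(4))*534 - 58448) = 1/((4 - 2*4³)*534 - 58448) = 1/((4 - 2*64)*534 - 58448) = 1/((4 - 128)*534 - 58448) = 1/(-124*534 - 58448) = 1/(-66216 - 58448) = 1/(-124664) = -1/124664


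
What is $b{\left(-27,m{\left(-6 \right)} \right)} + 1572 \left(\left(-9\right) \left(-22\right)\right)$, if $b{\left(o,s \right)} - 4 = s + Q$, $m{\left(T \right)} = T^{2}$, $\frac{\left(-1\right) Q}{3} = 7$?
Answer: $311275$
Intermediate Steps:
$Q = -21$ ($Q = \left(-3\right) 7 = -21$)
$b{\left(o,s \right)} = -17 + s$ ($b{\left(o,s \right)} = 4 + \left(s - 21\right) = 4 + \left(-21 + s\right) = -17 + s$)
$b{\left(-27,m{\left(-6 \right)} \right)} + 1572 \left(\left(-9\right) \left(-22\right)\right) = \left(-17 + \left(-6\right)^{2}\right) + 1572 \left(\left(-9\right) \left(-22\right)\right) = \left(-17 + 36\right) + 1572 \cdot 198 = 19 + 311256 = 311275$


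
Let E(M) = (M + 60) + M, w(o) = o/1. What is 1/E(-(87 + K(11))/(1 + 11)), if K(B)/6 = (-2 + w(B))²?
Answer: -2/71 ≈ -0.028169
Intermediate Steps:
w(o) = o (w(o) = o*1 = o)
K(B) = 6*(-2 + B)²
E(M) = 60 + 2*M (E(M) = (60 + M) + M = 60 + 2*M)
1/E(-(87 + K(11))/(1 + 11)) = 1/(60 + 2*(-(87 + 6*(-2 + 11)²)/(1 + 11))) = 1/(60 + 2*(-(87 + 6*9²)/12)) = 1/(60 + 2*(-(87 + 6*81)/12)) = 1/(60 + 2*(-(87 + 486)/12)) = 1/(60 + 2*(-573/12)) = 1/(60 + 2*(-1*191/4)) = 1/(60 + 2*(-191/4)) = 1/(60 - 191/2) = 1/(-71/2) = -2/71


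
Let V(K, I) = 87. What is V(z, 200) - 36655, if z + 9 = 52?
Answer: -36568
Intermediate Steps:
z = 43 (z = -9 + 52 = 43)
V(z, 200) - 36655 = 87 - 36655 = -36568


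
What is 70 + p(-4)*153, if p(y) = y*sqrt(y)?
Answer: 70 - 1224*I ≈ 70.0 - 1224.0*I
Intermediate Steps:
p(y) = y**(3/2)
70 + p(-4)*153 = 70 + (-4)**(3/2)*153 = 70 - 8*I*153 = 70 - 1224*I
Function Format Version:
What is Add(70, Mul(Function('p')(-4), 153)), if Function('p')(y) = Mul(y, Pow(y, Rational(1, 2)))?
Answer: Add(70, Mul(-1224, I)) ≈ Add(70.000, Mul(-1224.0, I))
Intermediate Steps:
Function('p')(y) = Pow(y, Rational(3, 2))
Add(70, Mul(Function('p')(-4), 153)) = Add(70, Mul(Pow(-4, Rational(3, 2)), 153)) = Add(70, Mul(Mul(-8, I), 153)) = Add(70, Mul(-1224, I))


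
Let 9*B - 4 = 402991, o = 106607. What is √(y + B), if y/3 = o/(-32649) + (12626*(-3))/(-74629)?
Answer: 4*√16611617787824611568147/2436562221 ≈ 211.59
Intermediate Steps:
B = 402995/9 (B = 4/9 + (⅑)*402991 = 4/9 + 402991/9 = 402995/9 ≈ 44777.)
y = -6719294981/812187407 (y = 3*(106607/(-32649) + (12626*(-3))/(-74629)) = 3*(106607*(-1/32649) - 37878*(-1/74629)) = 3*(-106607/32649 + 37878/74629) = 3*(-6719294981/2436562221) = -6719294981/812187407 ≈ -8.2731)
√(y + B) = √(-6719294981/812187407 + 402995/9) = √(327246990429136/7309686663) = 4*√16611617787824611568147/2436562221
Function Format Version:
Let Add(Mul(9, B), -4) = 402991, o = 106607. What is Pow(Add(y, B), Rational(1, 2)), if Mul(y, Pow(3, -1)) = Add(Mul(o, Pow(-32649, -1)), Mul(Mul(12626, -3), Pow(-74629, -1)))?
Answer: Mul(Rational(4, 2436562221), Pow(16611617787824611568147, Rational(1, 2))) ≈ 211.59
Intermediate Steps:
B = Rational(402995, 9) (B = Add(Rational(4, 9), Mul(Rational(1, 9), 402991)) = Add(Rational(4, 9), Rational(402991, 9)) = Rational(402995, 9) ≈ 44777.)
y = Rational(-6719294981, 812187407) (y = Mul(3, Add(Mul(106607, Pow(-32649, -1)), Mul(Mul(12626, -3), Pow(-74629, -1)))) = Mul(3, Add(Mul(106607, Rational(-1, 32649)), Mul(-37878, Rational(-1, 74629)))) = Mul(3, Add(Rational(-106607, 32649), Rational(37878, 74629))) = Mul(3, Rational(-6719294981, 2436562221)) = Rational(-6719294981, 812187407) ≈ -8.2731)
Pow(Add(y, B), Rational(1, 2)) = Pow(Add(Rational(-6719294981, 812187407), Rational(402995, 9)), Rational(1, 2)) = Pow(Rational(327246990429136, 7309686663), Rational(1, 2)) = Mul(Rational(4, 2436562221), Pow(16611617787824611568147, Rational(1, 2)))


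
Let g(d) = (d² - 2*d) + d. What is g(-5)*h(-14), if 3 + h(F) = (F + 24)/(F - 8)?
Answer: -1140/11 ≈ -103.64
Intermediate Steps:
g(d) = d² - d
h(F) = -3 + (24 + F)/(-8 + F) (h(F) = -3 + (F + 24)/(F - 8) = -3 + (24 + F)/(-8 + F))
g(-5)*h(-14) = (-5*(-1 - 5))*(2*(24 - 1*(-14))/(-8 - 14)) = (-5*(-6))*(2*(24 + 14)/(-22)) = 30*(2*(-1/22)*38) = 30*(-38/11) = -1140/11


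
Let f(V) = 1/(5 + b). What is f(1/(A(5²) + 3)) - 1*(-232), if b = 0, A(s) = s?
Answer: 1161/5 ≈ 232.20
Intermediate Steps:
f(V) = ⅕ (f(V) = 1/(5 + 0) = 1/5 = ⅕)
f(1/(A(5²) + 3)) - 1*(-232) = ⅕ - 1*(-232) = ⅕ + 232 = 1161/5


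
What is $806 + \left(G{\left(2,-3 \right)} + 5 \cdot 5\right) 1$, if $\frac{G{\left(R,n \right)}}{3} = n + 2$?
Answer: $828$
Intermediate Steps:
$G{\left(R,n \right)} = 6 + 3 n$ ($G{\left(R,n \right)} = 3 \left(n + 2\right) = 3 \left(2 + n\right) = 6 + 3 n$)
$806 + \left(G{\left(2,-3 \right)} + 5 \cdot 5\right) 1 = 806 + \left(\left(6 + 3 \left(-3\right)\right) + 5 \cdot 5\right) 1 = 806 + \left(\left(6 - 9\right) + 25\right) 1 = 806 + \left(-3 + 25\right) 1 = 806 + 22 \cdot 1 = 806 + 22 = 828$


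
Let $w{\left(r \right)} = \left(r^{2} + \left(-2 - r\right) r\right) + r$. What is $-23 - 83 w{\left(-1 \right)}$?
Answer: $-106$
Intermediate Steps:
$w{\left(r \right)} = r + r^{2} + r \left(-2 - r\right)$ ($w{\left(r \right)} = \left(r^{2} + r \left(-2 - r\right)\right) + r = r + r^{2} + r \left(-2 - r\right)$)
$-23 - 83 w{\left(-1 \right)} = -23 - 83 \left(\left(-1\right) \left(-1\right)\right) = -23 - 83 = -106$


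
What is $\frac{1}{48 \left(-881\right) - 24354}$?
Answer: $- \frac{1}{66642} \approx -1.5006 \cdot 10^{-5}$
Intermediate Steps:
$\frac{1}{48 \left(-881\right) - 24354} = \frac{1}{-42288 - 24354} = \frac{1}{-66642} = - \frac{1}{66642}$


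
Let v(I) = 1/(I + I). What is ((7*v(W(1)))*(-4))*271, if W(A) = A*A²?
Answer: -3794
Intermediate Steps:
W(A) = A³
v(I) = 1/(2*I)
((7*v(W(1)))*(-4))*271 = ((7*(1/(2*(1³))))*(-4))*271 = ((7*((½)/1))*(-4))*271 = ((7*((½)*1))*(-4))*271 = ((7*(½))*(-4))*271 = ((7/2)*(-4))*271 = -14*271 = -3794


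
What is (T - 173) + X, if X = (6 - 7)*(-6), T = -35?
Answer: -202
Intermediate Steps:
X = 6 (X = -1*(-6) = 6)
(T - 173) + X = (-35 - 173) + 6 = -208 + 6 = -202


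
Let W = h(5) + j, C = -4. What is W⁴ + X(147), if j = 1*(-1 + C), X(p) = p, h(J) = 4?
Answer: 148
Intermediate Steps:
j = -5 (j = 1*(-1 - 4) = 1*(-5) = -5)
W = -1 (W = 4 - 5 = -1)
W⁴ + X(147) = (-1)⁴ + 147 = 1 + 147 = 148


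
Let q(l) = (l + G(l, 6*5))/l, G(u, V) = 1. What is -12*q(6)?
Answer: -14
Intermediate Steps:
q(l) = (1 + l)/l (q(l) = (l + 1)/l = (1 + l)/l)
-12*q(6) = -12*(1 + 6)/6 = -2*7 = -12*7/6 = -14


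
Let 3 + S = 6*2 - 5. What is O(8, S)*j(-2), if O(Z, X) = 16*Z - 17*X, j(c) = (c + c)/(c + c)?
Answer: 60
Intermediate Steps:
j(c) = 1 (j(c) = (2*c)/((2*c)) = (2*c)*(1/(2*c)) = 1)
S = 4 (S = -3 + (6*2 - 5) = -3 + (12 - 5) = -3 + 7 = 4)
O(Z, X) = -17*X + 16*Z
O(8, S)*j(-2) = (-17*4 + 16*8)*1 = (-68 + 128)*1 = 60*1 = 60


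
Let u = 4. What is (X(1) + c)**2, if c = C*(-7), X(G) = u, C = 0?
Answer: 16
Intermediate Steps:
X(G) = 4
c = 0 (c = 0*(-7) = 0)
(X(1) + c)**2 = (4 + 0)**2 = 4**2 = 16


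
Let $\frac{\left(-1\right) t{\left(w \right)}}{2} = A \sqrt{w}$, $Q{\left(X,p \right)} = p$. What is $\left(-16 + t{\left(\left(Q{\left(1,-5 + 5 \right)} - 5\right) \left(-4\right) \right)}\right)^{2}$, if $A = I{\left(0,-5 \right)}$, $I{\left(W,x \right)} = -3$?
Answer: $976 - 384 \sqrt{5} \approx 117.35$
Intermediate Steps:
$A = -3$
$t{\left(w \right)} = 6 \sqrt{w}$ ($t{\left(w \right)} = - 2 \left(- 3 \sqrt{w}\right) = 6 \sqrt{w}$)
$\left(-16 + t{\left(\left(Q{\left(1,-5 + 5 \right)} - 5\right) \left(-4\right) \right)}\right)^{2} = \left(-16 + 6 \sqrt{\left(\left(-5 + 5\right) - 5\right) \left(-4\right)}\right)^{2} = \left(-16 + 6 \sqrt{\left(0 - 5\right) \left(-4\right)}\right)^{2} = \left(-16 + 6 \sqrt{\left(-5\right) \left(-4\right)}\right)^{2} = \left(-16 + 6 \sqrt{20}\right)^{2} = \left(-16 + 6 \cdot 2 \sqrt{5}\right)^{2} = \left(-16 + 12 \sqrt{5}\right)^{2}$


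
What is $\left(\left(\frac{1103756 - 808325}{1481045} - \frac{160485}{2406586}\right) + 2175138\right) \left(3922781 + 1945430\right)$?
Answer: $\frac{3499603572674815777028847}{274174012490} \approx 1.2764 \cdot 10^{13}$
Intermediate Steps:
$\left(\left(\frac{1103756 - 808325}{1481045} - \frac{160485}{2406586}\right) + 2175138\right) \left(3922781 + 1945430\right) = \left(\left(295431 \cdot \frac{1}{1481045} - \frac{12345}{185122}\right) + 2175138\right) 5868211 = \left(\left(\frac{295431}{1481045} - \frac{12345}{185122}\right) + 2175138\right) 5868211 = \left(\frac{36407277057}{274174012490} + 2175138\right) 5868211 = \frac{596366349586750677}{274174012490} \cdot 5868211 = \frac{3499603572674815777028847}{274174012490}$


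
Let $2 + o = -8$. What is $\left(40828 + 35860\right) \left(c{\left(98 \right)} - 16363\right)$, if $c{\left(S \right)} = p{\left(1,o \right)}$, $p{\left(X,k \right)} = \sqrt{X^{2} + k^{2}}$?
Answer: $-1254845744 + 76688 \sqrt{101} \approx -1.2541 \cdot 10^{9}$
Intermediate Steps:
$o = -10$ ($o = -2 - 8 = -10$)
$c{\left(S \right)} = \sqrt{101}$ ($c{\left(S \right)} = \sqrt{1^{2} + \left(-10\right)^{2}} = \sqrt{1 + 100} = \sqrt{101}$)
$\left(40828 + 35860\right) \left(c{\left(98 \right)} - 16363\right) = \left(40828 + 35860\right) \left(\sqrt{101} - 16363\right) = 76688 \left(-16363 + \sqrt{101}\right) = -1254845744 + 76688 \sqrt{101}$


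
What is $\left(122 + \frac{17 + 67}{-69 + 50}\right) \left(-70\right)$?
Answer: $- \frac{156380}{19} \approx -8230.5$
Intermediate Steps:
$\left(122 + \frac{17 + 67}{-69 + 50}\right) \left(-70\right) = \left(122 + \frac{84}{-19}\right) \left(-70\right) = \left(122 + 84 \left(- \frac{1}{19}\right)\right) \left(-70\right) = \left(122 - \frac{84}{19}\right) \left(-70\right) = \frac{2234}{19} \left(-70\right) = - \frac{156380}{19}$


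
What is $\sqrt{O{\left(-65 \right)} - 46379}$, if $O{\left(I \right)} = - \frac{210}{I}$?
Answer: $\frac{i \sqrt{7837505}}{13} \approx 215.35 i$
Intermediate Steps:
$\sqrt{O{\left(-65 \right)} - 46379} = \sqrt{- \frac{210}{-65} - 46379} = \sqrt{\left(-210\right) \left(- \frac{1}{65}\right) - 46379} = \sqrt{\frac{42}{13} - 46379} = \sqrt{- \frac{602885}{13}} = \frac{i \sqrt{7837505}}{13}$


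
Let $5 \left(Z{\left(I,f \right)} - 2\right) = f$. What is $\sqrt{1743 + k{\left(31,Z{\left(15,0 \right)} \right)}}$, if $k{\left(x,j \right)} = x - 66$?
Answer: $2 \sqrt{427} \approx 41.328$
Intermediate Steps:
$Z{\left(I,f \right)} = 2 + \frac{f}{5}$
$k{\left(x,j \right)} = -66 + x$ ($k{\left(x,j \right)} = x - 66 = -66 + x$)
$\sqrt{1743 + k{\left(31,Z{\left(15,0 \right)} \right)}} = \sqrt{1743 + \left(-66 + 31\right)} = \sqrt{1743 - 35} = \sqrt{1708} = 2 \sqrt{427}$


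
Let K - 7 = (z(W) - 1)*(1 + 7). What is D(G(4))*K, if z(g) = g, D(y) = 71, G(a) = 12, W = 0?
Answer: -71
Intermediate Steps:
K = -1 (K = 7 + (0 - 1)*(1 + 7) = 7 - 1*8 = 7 - 8 = -1)
D(G(4))*K = 71*(-1) = -71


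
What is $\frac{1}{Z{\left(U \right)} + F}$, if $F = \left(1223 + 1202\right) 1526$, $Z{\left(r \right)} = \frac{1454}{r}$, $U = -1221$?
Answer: $\frac{1221}{4518370096} \approx 2.7023 \cdot 10^{-7}$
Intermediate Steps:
$F = 3700550$ ($F = 2425 \cdot 1526 = 3700550$)
$\frac{1}{Z{\left(U \right)} + F} = \frac{1}{\frac{1454}{-1221} + 3700550} = \frac{1}{1454 \left(- \frac{1}{1221}\right) + 3700550} = \frac{1}{- \frac{1454}{1221} + 3700550} = \frac{1}{\frac{4518370096}{1221}} = \frac{1221}{4518370096}$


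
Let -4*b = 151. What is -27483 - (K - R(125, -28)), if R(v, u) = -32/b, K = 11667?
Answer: -5911522/151 ≈ -39149.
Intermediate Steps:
b = -151/4 (b = -¼*151 = -151/4 ≈ -37.750)
R(v, u) = 128/151 (R(v, u) = -32/(-151/4) = -32*(-4/151) = 128/151)
-27483 - (K - R(125, -28)) = -27483 - (11667 - 1*128/151) = -27483 - (11667 - 128/151) = -27483 - 1*1761589/151 = -27483 - 1761589/151 = -5911522/151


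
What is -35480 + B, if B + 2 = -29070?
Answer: -64552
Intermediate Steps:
B = -29072 (B = -2 - 29070 = -29072)
-35480 + B = -35480 - 29072 = -64552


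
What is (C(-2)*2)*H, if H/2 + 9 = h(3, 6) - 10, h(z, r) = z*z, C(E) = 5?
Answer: -200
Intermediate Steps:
h(z, r) = z²
H = -20 (H = -18 + 2*(3² - 10) = -18 + 2*(9 - 10) = -18 + 2*(-1) = -18 - 2 = -20)
(C(-2)*2)*H = (5*2)*(-20) = 10*(-20) = -200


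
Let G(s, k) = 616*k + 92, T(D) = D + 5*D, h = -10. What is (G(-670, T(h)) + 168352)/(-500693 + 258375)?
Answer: -65742/121159 ≈ -0.54261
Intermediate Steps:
T(D) = 6*D
G(s, k) = 92 + 616*k
(G(-670, T(h)) + 168352)/(-500693 + 258375) = ((92 + 616*(6*(-10))) + 168352)/(-500693 + 258375) = ((92 + 616*(-60)) + 168352)/(-242318) = ((92 - 36960) + 168352)*(-1/242318) = (-36868 + 168352)*(-1/242318) = 131484*(-1/242318) = -65742/121159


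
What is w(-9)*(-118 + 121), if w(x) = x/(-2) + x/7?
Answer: 135/14 ≈ 9.6429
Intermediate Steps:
w(x) = -5*x/14 (w(x) = x*(-½) + x*(⅐) = -x/2 + x/7 = -5*x/14)
w(-9)*(-118 + 121) = (-5/14*(-9))*(-118 + 121) = (45/14)*3 = 135/14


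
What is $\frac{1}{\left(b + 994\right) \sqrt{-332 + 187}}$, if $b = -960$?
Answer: $- \frac{i \sqrt{145}}{4930} \approx - 0.0024425 i$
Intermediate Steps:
$\frac{1}{\left(b + 994\right) \sqrt{-332 + 187}} = \frac{1}{\left(-960 + 994\right) \sqrt{-332 + 187}} = \frac{1}{34 \sqrt{-145}} = \frac{1}{34 i \sqrt{145}} = \frac{\left(- \frac{1}{145}\right) i \sqrt{145}}{34} = - \frac{i \sqrt{145}}{4930}$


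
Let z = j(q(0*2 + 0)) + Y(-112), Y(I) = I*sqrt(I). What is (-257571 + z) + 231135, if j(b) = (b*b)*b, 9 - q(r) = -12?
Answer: -17175 - 448*I*sqrt(7) ≈ -17175.0 - 1185.3*I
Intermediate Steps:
q(r) = 21 (q(r) = 9 - 1*(-12) = 9 + 12 = 21)
Y(I) = I**(3/2)
j(b) = b**3 (j(b) = b**2*b = b**3)
z = 9261 - 448*I*sqrt(7) (z = 21**3 + (-112)**(3/2) = 9261 - 448*I*sqrt(7) ≈ 9261.0 - 1185.3*I)
(-257571 + z) + 231135 = (-257571 + (9261 - 448*I*sqrt(7))) + 231135 = (-248310 - 448*I*sqrt(7)) + 231135 = -17175 - 448*I*sqrt(7)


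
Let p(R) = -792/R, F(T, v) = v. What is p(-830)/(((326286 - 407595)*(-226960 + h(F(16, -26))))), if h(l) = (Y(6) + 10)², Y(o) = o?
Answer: 11/212492398540 ≈ 5.1767e-11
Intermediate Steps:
h(l) = 256 (h(l) = (6 + 10)² = 16² = 256)
p(-830)/(((326286 - 407595)*(-226960 + h(F(16, -26))))) = (-792/(-830))/(((326286 - 407595)*(-226960 + 256))) = (-792*(-1/830))/((-81309*(-226704))) = (396/415)/18433075536 = (396/415)*(1/18433075536) = 11/212492398540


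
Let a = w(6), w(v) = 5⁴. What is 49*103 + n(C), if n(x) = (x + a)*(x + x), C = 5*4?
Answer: 30847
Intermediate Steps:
w(v) = 625
C = 20
a = 625
n(x) = 2*x*(625 + x) (n(x) = (x + 625)*(x + x) = (625 + x)*(2*x) = 2*x*(625 + x))
49*103 + n(C) = 49*103 + 2*20*(625 + 20) = 5047 + 2*20*645 = 5047 + 25800 = 30847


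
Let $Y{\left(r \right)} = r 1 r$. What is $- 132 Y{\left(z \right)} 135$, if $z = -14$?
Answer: $-3492720$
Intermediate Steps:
$Y{\left(r \right)} = r^{2}$ ($Y{\left(r \right)} = r r = r^{2}$)
$- 132 Y{\left(z \right)} 135 = - 132 \left(-14\right)^{2} \cdot 135 = \left(-132\right) 196 \cdot 135 = \left(-25872\right) 135 = -3492720$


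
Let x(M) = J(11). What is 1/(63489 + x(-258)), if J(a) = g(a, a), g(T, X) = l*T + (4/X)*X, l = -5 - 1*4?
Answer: 1/63394 ≈ 1.5774e-5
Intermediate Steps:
l = -9 (l = -5 - 4 = -9)
g(T, X) = 4 - 9*T (g(T, X) = -9*T + (4/X)*X = -9*T + 4 = 4 - 9*T)
J(a) = 4 - 9*a
x(M) = -95 (x(M) = 4 - 9*11 = 4 - 99 = -95)
1/(63489 + x(-258)) = 1/(63489 - 95) = 1/63394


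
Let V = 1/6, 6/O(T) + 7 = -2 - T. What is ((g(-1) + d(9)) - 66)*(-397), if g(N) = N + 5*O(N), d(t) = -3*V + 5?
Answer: 105205/4 ≈ 26301.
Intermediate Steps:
O(T) = 6/(-9 - T) (O(T) = 6/(-7 + (-2 - T)) = 6/(-9 - T))
V = 1/6 ≈ 0.16667
d(t) = 9/2 (d(t) = -3*1/6 + 5 = -1/2 + 5 = 9/2)
g(N) = N - 30/(9 + N) (g(N) = N + 5*(-6/(9 + N)) = N - 30/(9 + N))
((g(-1) + d(9)) - 66)*(-397) = (((-30 - (9 - 1))/(9 - 1) + 9/2) - 66)*(-397) = (((-30 - 1*8)/8 + 9/2) - 66)*(-397) = (((-30 - 8)/8 + 9/2) - 66)*(-397) = (((1/8)*(-38) + 9/2) - 66)*(-397) = ((-19/4 + 9/2) - 66)*(-397) = (-1/4 - 66)*(-397) = -265/4*(-397) = 105205/4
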